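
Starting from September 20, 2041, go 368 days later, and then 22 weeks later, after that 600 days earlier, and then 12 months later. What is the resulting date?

Adding 368 days from September 20, 2041:
September has 30 days, so 30 − 20 = 10 days remain after September 20, 2041; 368 − 10 = 358 left.
October 2041 has 31 days: 358 − 31 = 327 left.
November 2041 has 30 days: 327 − 30 = 297 left.
December 2041 has 31 days: 297 − 31 = 266 left.
January 2042 has 31 days: 266 − 31 = 235 left.
February 2042 has 28 days (2042 is not a leap year): 235 − 28 = 207 left.
March 2042 has 31 days: 207 − 31 = 176 left.
April 2042 has 30 days: 176 − 30 = 146 left.
May 2042 has 31 days: 146 − 31 = 115 left.
June 2042 has 30 days: 115 − 30 = 85 left.
July 2042 has 31 days: 85 − 31 = 54 left.
August 2042 has 31 days: 54 − 31 = 23 left.
23 days into September 2042 → September 23, 2042.
Counting forward 22 weeks (= 154 days) from September 23, 2042:
September has 30 days, so 30 − 23 = 7 days remain after September 23, 2042; 154 − 7 = 147 left.
October 2042 has 31 days: 147 − 31 = 116 left.
November 2042 has 30 days: 116 − 30 = 86 left.
December 2042 has 31 days: 86 − 31 = 55 left.
January 2043 has 31 days: 55 − 31 = 24 left.
24 days into February 2043 → February 24, 2043.
Counting back 600 days from February 24, 2043:
Going back 24 days from February 24, 2043 reaches the end of the previous month; 600 − 24 = 576 left.
January 2043 has 31 days: 576 − 31 = 545 left.
December 2042 has 31 days: 545 − 31 = 514 left.
November 2042 has 30 days: 514 − 30 = 484 left.
October 2042 has 31 days: 484 − 31 = 453 left.
September 2042 has 30 days: 453 − 30 = 423 left.
August 2042 has 31 days: 423 − 31 = 392 left.
July 2042 has 31 days: 392 − 31 = 361 left.
June 2042 has 30 days: 361 − 30 = 331 left.
May 2042 has 31 days: 331 − 31 = 300 left.
April 2042 has 30 days: 300 − 30 = 270 left.
March 2042 has 31 days: 270 − 31 = 239 left.
February 2042 has 28 days (2042 is not a leap year): 239 − 28 = 211 left.
January 2042 has 31 days: 211 − 31 = 180 left.
December 2041 has 31 days: 180 − 31 = 149 left.
November 2041 has 30 days: 149 − 30 = 119 left.
October 2041 has 31 days: 119 − 31 = 88 left.
September 2041 has 30 days: 88 − 30 = 58 left.
August 2041 has 31 days: 58 − 31 = 27 left.
July 2041 has 31 days; 31 − 27 = 4 → July 4, 2041.
Adding 12 months from July 4, 2041:
month 7 + 12 = 19, which is month 7 of year 2042 → July 2042.
Day 4 is valid in July, giving July 4, 2042.

July 4, 2042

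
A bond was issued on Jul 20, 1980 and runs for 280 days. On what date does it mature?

Advancing 280 days from July 20, 1980.
July has 31 days, so 31 − 20 = 11 days remain after July 20, 1980; 280 − 11 = 269 left.
August 1980 has 31 days: 269 − 31 = 238 left.
September 1980 has 30 days: 238 − 30 = 208 left.
October 1980 has 31 days: 208 − 31 = 177 left.
November 1980 has 30 days: 177 − 30 = 147 left.
December 1980 has 31 days: 147 − 31 = 116 left.
January 1981 has 31 days: 116 − 31 = 85 left.
February 1981 has 28 days (1981 is not a leap year): 85 − 28 = 57 left.
March 1981 has 31 days: 57 − 31 = 26 left.
26 days into April 1981 → April 26, 1981.

April 26, 1981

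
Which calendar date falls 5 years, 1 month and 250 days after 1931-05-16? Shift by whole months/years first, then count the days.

Adding 5 years, 1 month and 250 days from May 16, 1931: first the month/year part, then the days.
+5 years → 1936; month 5 + 1 = 6 → June 1936.
Day 16 is valid in June, giving June 16, 1936.
Now add 250 days from June 16, 1936.
June has 30 days, so 30 − 16 = 14 days remain after June 16, 1936; 250 − 14 = 236 left.
July 1936 has 31 days: 236 − 31 = 205 left.
August 1936 has 31 days: 205 − 31 = 174 left.
September 1936 has 30 days: 174 − 30 = 144 left.
October 1936 has 31 days: 144 − 31 = 113 left.
November 1936 has 30 days: 113 − 30 = 83 left.
December 1936 has 31 days: 83 − 31 = 52 left.
January 1937 has 31 days: 52 − 31 = 21 left.
21 days into February 1937 → February 21, 1937.

February 21, 1937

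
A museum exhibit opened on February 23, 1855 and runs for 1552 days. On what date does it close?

May 25, 1859

Adding 1552 days from February 23, 1855.
February has 28 days, so 28 − 23 = 5 days remain after February 23, 1855; 1552 − 5 = 1547 left.
March 1855 has 31 days: 1547 − 31 = 1516 left.
April 1855 has 30 days: 1516 − 30 = 1486 left.
May 1855 has 31 days: 1486 − 31 = 1455 left.
June 1855 has 30 days: 1455 − 30 = 1425 left.
July 1855 has 31 days: 1425 − 31 = 1394 left.
August 1855 has 31 days: 1394 − 31 = 1363 left.
September 1855 has 30 days: 1363 − 30 = 1333 left.
October 1855 has 31 days: 1333 − 31 = 1302 left.
November 1855 has 30 days: 1302 − 30 = 1272 left.
December 1855 has 31 days: 1272 − 31 = 1241 left.
January 1856 has 31 days: 1241 − 31 = 1210 left.
February 1856 has 29 days (1856 is a leap year): 1210 − 29 = 1181 left.
March 1856 has 31 days: 1181 − 31 = 1150 left.
April 1856 has 30 days: 1150 − 30 = 1120 left.
May 1856 has 31 days: 1120 − 31 = 1089 left.
June 1856 has 30 days: 1089 − 30 = 1059 left.
July 1856 has 31 days: 1059 − 31 = 1028 left.
August 1856 has 31 days: 1028 − 31 = 997 left.
September 1856 has 30 days: 997 − 30 = 967 left.
October 1856 has 31 days: 967 − 31 = 936 left.
November 1856 has 30 days: 936 − 30 = 906 left.
December 1856 has 31 days: 906 − 31 = 875 left.
January 1857 has 31 days: 875 − 31 = 844 left.
February 1857 has 28 days (1857 is not a leap year): 844 − 28 = 816 left.
March 1857 has 31 days: 816 − 31 = 785 left.
April 1857 has 30 days: 785 − 30 = 755 left.
May 1857 has 31 days: 755 − 31 = 724 left.
June 1857 has 30 days: 724 − 30 = 694 left.
July 1857 has 31 days: 694 − 31 = 663 left.
August 1857 has 31 days: 663 − 31 = 632 left.
September 1857 has 30 days: 632 − 30 = 602 left.
October 1857 has 31 days: 602 − 31 = 571 left.
November 1857 has 30 days: 571 − 30 = 541 left.
December 1857 has 31 days: 541 − 31 = 510 left.
January 1858 has 31 days: 510 − 31 = 479 left.
February 1858 has 28 days (1858 is not a leap year): 479 − 28 = 451 left.
March 1858 has 31 days: 451 − 31 = 420 left.
April 1858 has 30 days: 420 − 30 = 390 left.
May 1858 has 31 days: 390 − 31 = 359 left.
June 1858 has 30 days: 359 − 30 = 329 left.
July 1858 has 31 days: 329 − 31 = 298 left.
August 1858 has 31 days: 298 − 31 = 267 left.
September 1858 has 30 days: 267 − 30 = 237 left.
October 1858 has 31 days: 237 − 31 = 206 left.
November 1858 has 30 days: 206 − 30 = 176 left.
December 1858 has 31 days: 176 − 31 = 145 left.
January 1859 has 31 days: 145 − 31 = 114 left.
February 1859 has 28 days (1859 is not a leap year): 114 − 28 = 86 left.
March 1859 has 31 days: 86 − 31 = 55 left.
April 1859 has 30 days: 55 − 30 = 25 left.
25 days into May 1859 → May 25, 1859.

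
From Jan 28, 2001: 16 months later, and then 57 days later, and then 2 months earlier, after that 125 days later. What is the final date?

Adding 16 months from January 28, 2001:
month 1 + 16 = 17, which is month 5 of year 2002 → May 2002.
Day 28 is valid in May, giving May 28, 2002.
Advancing 57 days from May 28, 2002:
May has 31 days, so 31 − 28 = 3 days remain after May 28, 2002; 57 − 3 = 54 left.
June 2002 has 30 days: 54 − 30 = 24 left.
24 days into July 2002 → July 24, 2002.
Subtracting 2 months from July 24, 2002:
month 7 − 2 = 5 → May 2002.
Day 24 is valid in May, giving May 24, 2002.
Counting forward 125 days from May 24, 2002:
May has 31 days, so 31 − 24 = 7 days remain after May 24, 2002; 125 − 7 = 118 left.
June 2002 has 30 days: 118 − 30 = 88 left.
July 2002 has 31 days: 88 − 31 = 57 left.
August 2002 has 31 days: 57 − 31 = 26 left.
26 days into September 2002 → September 26, 2002.

September 26, 2002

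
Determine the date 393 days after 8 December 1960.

January 5, 1962

Advancing 393 days from December 8, 1960.
December has 31 days, so 31 − 8 = 23 days remain after December 8, 1960; 393 − 23 = 370 left.
January 1961 has 31 days: 370 − 31 = 339 left.
February 1961 has 28 days (1961 is not a leap year): 339 − 28 = 311 left.
March 1961 has 31 days: 311 − 31 = 280 left.
April 1961 has 30 days: 280 − 30 = 250 left.
May 1961 has 31 days: 250 − 31 = 219 left.
June 1961 has 30 days: 219 − 30 = 189 left.
July 1961 has 31 days: 189 − 31 = 158 left.
August 1961 has 31 days: 158 − 31 = 127 left.
September 1961 has 30 days: 127 − 30 = 97 left.
October 1961 has 31 days: 97 − 31 = 66 left.
November 1961 has 30 days: 66 − 30 = 36 left.
December 1961 has 31 days: 36 − 31 = 5 left.
5 days into January 1962 → January 5, 1962.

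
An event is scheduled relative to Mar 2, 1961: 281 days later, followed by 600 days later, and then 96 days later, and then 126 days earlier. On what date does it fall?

Advancing 281 days from March 2, 1961:
March has 31 days, so 31 − 2 = 29 days remain after March 2, 1961; 281 − 29 = 252 left.
April 1961 has 30 days: 252 − 30 = 222 left.
May 1961 has 31 days: 222 − 31 = 191 left.
June 1961 has 30 days: 191 − 30 = 161 left.
July 1961 has 31 days: 161 − 31 = 130 left.
August 1961 has 31 days: 130 − 31 = 99 left.
September 1961 has 30 days: 99 − 30 = 69 left.
October 1961 has 31 days: 69 − 31 = 38 left.
November 1961 has 30 days: 38 − 30 = 8 left.
8 days into December 1961 → December 8, 1961.
Advancing 600 days from December 8, 1961:
December has 31 days, so 31 − 8 = 23 days remain after December 8, 1961; 600 − 23 = 577 left.
January 1962 has 31 days: 577 − 31 = 546 left.
February 1962 has 28 days (1962 is not a leap year): 546 − 28 = 518 left.
March 1962 has 31 days: 518 − 31 = 487 left.
April 1962 has 30 days: 487 − 30 = 457 left.
May 1962 has 31 days: 457 − 31 = 426 left.
June 1962 has 30 days: 426 − 30 = 396 left.
July 1962 has 31 days: 396 − 31 = 365 left.
August 1962 has 31 days: 365 − 31 = 334 left.
September 1962 has 30 days: 334 − 30 = 304 left.
October 1962 has 31 days: 304 − 31 = 273 left.
November 1962 has 30 days: 273 − 30 = 243 left.
December 1962 has 31 days: 243 − 31 = 212 left.
January 1963 has 31 days: 212 − 31 = 181 left.
February 1963 has 28 days (1963 is not a leap year): 181 − 28 = 153 left.
March 1963 has 31 days: 153 − 31 = 122 left.
April 1963 has 30 days: 122 − 30 = 92 left.
May 1963 has 31 days: 92 − 31 = 61 left.
June 1963 has 30 days: 61 − 30 = 31 left.
31 days into July 1963 → July 31, 1963.
Counting forward 96 days from July 31, 1963:
July has 31 days, so 31 − 31 = 0 days remain after July 31, 1963; 96 − 0 = 96 left.
August 1963 has 31 days: 96 − 31 = 65 left.
September 1963 has 30 days: 65 − 30 = 35 left.
October 1963 has 31 days: 35 − 31 = 4 left.
4 days into November 1963 → November 4, 1963.
Going back 126 days from November 4, 1963:
Going back 4 days from November 4, 1963 reaches the end of the previous month; 126 − 4 = 122 left.
October 1963 has 31 days: 122 − 31 = 91 left.
September 1963 has 30 days: 91 − 30 = 61 left.
August 1963 has 31 days: 61 − 31 = 30 left.
July 1963 has 31 days; 31 − 30 = 1 → July 1, 1963.

July 1, 1963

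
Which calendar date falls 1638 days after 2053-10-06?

Advancing 1638 days from October 6, 2053.
October has 31 days, so 31 − 6 = 25 days remain after October 6, 2053; 1638 − 25 = 1613 left.
November 2053 has 30 days: 1613 − 30 = 1583 left.
December 2053 has 31 days: 1583 − 31 = 1552 left.
January 2054 has 31 days: 1552 − 31 = 1521 left.
February 2054 has 28 days (2054 is not a leap year): 1521 − 28 = 1493 left.
March 2054 has 31 days: 1493 − 31 = 1462 left.
April 2054 has 30 days: 1462 − 30 = 1432 left.
May 2054 has 31 days: 1432 − 31 = 1401 left.
June 2054 has 30 days: 1401 − 30 = 1371 left.
July 2054 has 31 days: 1371 − 31 = 1340 left.
August 2054 has 31 days: 1340 − 31 = 1309 left.
September 2054 has 30 days: 1309 − 30 = 1279 left.
October 2054 has 31 days: 1279 − 31 = 1248 left.
November 2054 has 30 days: 1248 − 30 = 1218 left.
December 2054 has 31 days: 1218 − 31 = 1187 left.
January 2055 has 31 days: 1187 − 31 = 1156 left.
February 2055 has 28 days (2055 is not a leap year): 1156 − 28 = 1128 left.
March 2055 has 31 days: 1128 − 31 = 1097 left.
April 2055 has 30 days: 1097 − 30 = 1067 left.
May 2055 has 31 days: 1067 − 31 = 1036 left.
June 2055 has 30 days: 1036 − 30 = 1006 left.
July 2055 has 31 days: 1006 − 31 = 975 left.
August 2055 has 31 days: 975 − 31 = 944 left.
September 2055 has 30 days: 944 − 30 = 914 left.
October 2055 has 31 days: 914 − 31 = 883 left.
November 2055 has 30 days: 883 − 30 = 853 left.
December 2055 has 31 days: 853 − 31 = 822 left.
January 2056 has 31 days: 822 − 31 = 791 left.
February 2056 has 29 days (2056 is a leap year): 791 − 29 = 762 left.
March 2056 has 31 days: 762 − 31 = 731 left.
April 2056 has 30 days: 731 − 30 = 701 left.
May 2056 has 31 days: 701 − 31 = 670 left.
June 2056 has 30 days: 670 − 30 = 640 left.
July 2056 has 31 days: 640 − 31 = 609 left.
August 2056 has 31 days: 609 − 31 = 578 left.
September 2056 has 30 days: 578 − 30 = 548 left.
October 2056 has 31 days: 548 − 31 = 517 left.
November 2056 has 30 days: 517 − 30 = 487 left.
December 2056 has 31 days: 487 − 31 = 456 left.
January 2057 has 31 days: 456 − 31 = 425 left.
February 2057 has 28 days (2057 is not a leap year): 425 − 28 = 397 left.
March 2057 has 31 days: 397 − 31 = 366 left.
April 2057 has 30 days: 366 − 30 = 336 left.
May 2057 has 31 days: 336 − 31 = 305 left.
June 2057 has 30 days: 305 − 30 = 275 left.
July 2057 has 31 days: 275 − 31 = 244 left.
August 2057 has 31 days: 244 − 31 = 213 left.
September 2057 has 30 days: 213 − 30 = 183 left.
October 2057 has 31 days: 183 − 31 = 152 left.
November 2057 has 30 days: 152 − 30 = 122 left.
December 2057 has 31 days: 122 − 31 = 91 left.
January 2058 has 31 days: 91 − 31 = 60 left.
February 2058 has 28 days (2058 is not a leap year): 60 − 28 = 32 left.
March 2058 has 31 days: 32 − 31 = 1 left.
1 day into April 2058 → April 1, 2058.

April 1, 2058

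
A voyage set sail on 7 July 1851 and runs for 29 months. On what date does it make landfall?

December 7, 1853

Counting forward 29 months from July 7, 1851.
month 7 + 29 = 36, which is month 12 of year 1853 → December 1853.
Day 7 is valid in December, giving December 7, 1853.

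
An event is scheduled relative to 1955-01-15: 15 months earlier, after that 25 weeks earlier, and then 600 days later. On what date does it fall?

December 14, 1954

Counting back 15 months from January 15, 1955:
month 1 − 15 = -14, which is month 10 of year 1953 → October 1953.
Day 15 is valid in October, giving October 15, 1953.
Counting back 25 weeks (= 175 days) from October 15, 1953:
Going back 15 days from October 15, 1953 reaches the end of the previous month; 175 − 15 = 160 left.
September 1953 has 30 days: 160 − 30 = 130 left.
August 1953 has 31 days: 130 − 31 = 99 left.
July 1953 has 31 days: 99 − 31 = 68 left.
June 1953 has 30 days: 68 − 30 = 38 left.
May 1953 has 31 days: 38 − 31 = 7 left.
April 1953 has 30 days; 30 − 7 = 23 → April 23, 1953.
Counting forward 600 days from April 23, 1953:
April has 30 days, so 30 − 23 = 7 days remain after April 23, 1953; 600 − 7 = 593 left.
May 1953 has 31 days: 593 − 31 = 562 left.
June 1953 has 30 days: 562 − 30 = 532 left.
July 1953 has 31 days: 532 − 31 = 501 left.
August 1953 has 31 days: 501 − 31 = 470 left.
September 1953 has 30 days: 470 − 30 = 440 left.
October 1953 has 31 days: 440 − 31 = 409 left.
November 1953 has 30 days: 409 − 30 = 379 left.
December 1953 has 31 days: 379 − 31 = 348 left.
January 1954 has 31 days: 348 − 31 = 317 left.
February 1954 has 28 days (1954 is not a leap year): 317 − 28 = 289 left.
March 1954 has 31 days: 289 − 31 = 258 left.
April 1954 has 30 days: 258 − 30 = 228 left.
May 1954 has 31 days: 228 − 31 = 197 left.
June 1954 has 30 days: 197 − 30 = 167 left.
July 1954 has 31 days: 167 − 31 = 136 left.
August 1954 has 31 days: 136 − 31 = 105 left.
September 1954 has 30 days: 105 − 30 = 75 left.
October 1954 has 31 days: 75 − 31 = 44 left.
November 1954 has 30 days: 44 − 30 = 14 left.
14 days into December 1954 → December 14, 1954.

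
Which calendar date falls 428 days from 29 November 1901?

Counting forward 428 days from November 29, 1901.
November has 30 days, so 30 − 29 = 1 day remains after November 29, 1901; 428 − 1 = 427 left.
December 1901 has 31 days: 427 − 31 = 396 left.
January 1902 has 31 days: 396 − 31 = 365 left.
February 1902 has 28 days (1902 is not a leap year): 365 − 28 = 337 left.
March 1902 has 31 days: 337 − 31 = 306 left.
April 1902 has 30 days: 306 − 30 = 276 left.
May 1902 has 31 days: 276 − 31 = 245 left.
June 1902 has 30 days: 245 − 30 = 215 left.
July 1902 has 31 days: 215 − 31 = 184 left.
August 1902 has 31 days: 184 − 31 = 153 left.
September 1902 has 30 days: 153 − 30 = 123 left.
October 1902 has 31 days: 123 − 31 = 92 left.
November 1902 has 30 days: 92 − 30 = 62 left.
December 1902 has 31 days: 62 − 31 = 31 left.
31 days into January 1903 → January 31, 1903.

January 31, 1903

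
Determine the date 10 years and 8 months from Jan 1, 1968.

Counting forward 10 years and 8 months from January 1, 1968.
+10 years → 1978; month 1 + 8 = 9 → September 1978.
Day 1 is valid in September, giving September 1, 1978.

September 1, 1978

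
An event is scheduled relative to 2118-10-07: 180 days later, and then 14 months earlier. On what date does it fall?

February 5, 2118

Advancing 180 days from October 7, 2118:
October has 31 days, so 31 − 7 = 24 days remain after October 7, 2118; 180 − 24 = 156 left.
November 2118 has 30 days: 156 − 30 = 126 left.
December 2118 has 31 days: 126 − 31 = 95 left.
January 2119 has 31 days: 95 − 31 = 64 left.
February 2119 has 28 days (2119 is not a leap year): 64 − 28 = 36 left.
March 2119 has 31 days: 36 − 31 = 5 left.
5 days into April 2119 → April 5, 2119.
Counting back 14 months from April 5, 2119:
month 4 − 14 = -10, which is month 2 of year 2118 → February 2118.
Day 5 is valid in February, giving February 5, 2118.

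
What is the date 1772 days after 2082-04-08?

February 13, 2087

Advancing 1772 days from April 8, 2082.
April has 30 days, so 30 − 8 = 22 days remain after April 8, 2082; 1772 − 22 = 1750 left.
May 2082 has 31 days: 1750 − 31 = 1719 left.
June 2082 has 30 days: 1719 − 30 = 1689 left.
July 2082 has 31 days: 1689 − 31 = 1658 left.
August 2082 has 31 days: 1658 − 31 = 1627 left.
September 2082 has 30 days: 1627 − 30 = 1597 left.
October 2082 has 31 days: 1597 − 31 = 1566 left.
November 2082 has 30 days: 1566 − 30 = 1536 left.
December 2082 has 31 days: 1536 − 31 = 1505 left.
January 2083 has 31 days: 1505 − 31 = 1474 left.
February 2083 has 28 days (2083 is not a leap year): 1474 − 28 = 1446 left.
March 2083 has 31 days: 1446 − 31 = 1415 left.
April 2083 has 30 days: 1415 − 30 = 1385 left.
May 2083 has 31 days: 1385 − 31 = 1354 left.
June 2083 has 30 days: 1354 − 30 = 1324 left.
July 2083 has 31 days: 1324 − 31 = 1293 left.
August 2083 has 31 days: 1293 − 31 = 1262 left.
September 2083 has 30 days: 1262 − 30 = 1232 left.
October 2083 has 31 days: 1232 − 31 = 1201 left.
November 2083 has 30 days: 1201 − 30 = 1171 left.
December 2083 has 31 days: 1171 − 31 = 1140 left.
January 2084 has 31 days: 1140 − 31 = 1109 left.
February 2084 has 29 days (2084 is a leap year): 1109 − 29 = 1080 left.
March 2084 has 31 days: 1080 − 31 = 1049 left.
April 2084 has 30 days: 1049 − 30 = 1019 left.
May 2084 has 31 days: 1019 − 31 = 988 left.
June 2084 has 30 days: 988 − 30 = 958 left.
July 2084 has 31 days: 958 − 31 = 927 left.
August 2084 has 31 days: 927 − 31 = 896 left.
September 2084 has 30 days: 896 − 30 = 866 left.
October 2084 has 31 days: 866 − 31 = 835 left.
November 2084 has 30 days: 835 − 30 = 805 left.
December 2084 has 31 days: 805 − 31 = 774 left.
January 2085 has 31 days: 774 − 31 = 743 left.
February 2085 has 28 days (2085 is not a leap year): 743 − 28 = 715 left.
March 2085 has 31 days: 715 − 31 = 684 left.
April 2085 has 30 days: 684 − 30 = 654 left.
May 2085 has 31 days: 654 − 31 = 623 left.
June 2085 has 30 days: 623 − 30 = 593 left.
July 2085 has 31 days: 593 − 31 = 562 left.
August 2085 has 31 days: 562 − 31 = 531 left.
September 2085 has 30 days: 531 − 30 = 501 left.
October 2085 has 31 days: 501 − 31 = 470 left.
November 2085 has 30 days: 470 − 30 = 440 left.
December 2085 has 31 days: 440 − 31 = 409 left.
January 2086 has 31 days: 409 − 31 = 378 left.
February 2086 has 28 days (2086 is not a leap year): 378 − 28 = 350 left.
March 2086 has 31 days: 350 − 31 = 319 left.
April 2086 has 30 days: 319 − 30 = 289 left.
May 2086 has 31 days: 289 − 31 = 258 left.
June 2086 has 30 days: 258 − 30 = 228 left.
July 2086 has 31 days: 228 − 31 = 197 left.
August 2086 has 31 days: 197 − 31 = 166 left.
September 2086 has 30 days: 166 − 30 = 136 left.
October 2086 has 31 days: 136 − 31 = 105 left.
November 2086 has 30 days: 105 − 30 = 75 left.
December 2086 has 31 days: 75 − 31 = 44 left.
January 2087 has 31 days: 44 − 31 = 13 left.
13 days into February 2087 → February 13, 2087.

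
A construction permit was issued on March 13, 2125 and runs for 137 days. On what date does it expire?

July 28, 2125

Counting forward 137 days from March 13, 2125.
March has 31 days, so 31 − 13 = 18 days remain after March 13, 2125; 137 − 18 = 119 left.
April 2125 has 30 days: 119 − 30 = 89 left.
May 2125 has 31 days: 89 − 31 = 58 left.
June 2125 has 30 days: 58 − 30 = 28 left.
28 days into July 2125 → July 28, 2125.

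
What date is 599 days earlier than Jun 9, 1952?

October 19, 1950

Going back 599 days from June 9, 1952.
Going back 9 days from June 9, 1952 reaches the end of the previous month; 599 − 9 = 590 left.
May 1952 has 31 days: 590 − 31 = 559 left.
April 1952 has 30 days: 559 − 30 = 529 left.
March 1952 has 31 days: 529 − 31 = 498 left.
February 1952 has 29 days (1952 is a leap year): 498 − 29 = 469 left.
January 1952 has 31 days: 469 − 31 = 438 left.
December 1951 has 31 days: 438 − 31 = 407 left.
November 1951 has 30 days: 407 − 30 = 377 left.
October 1951 has 31 days: 377 − 31 = 346 left.
September 1951 has 30 days: 346 − 30 = 316 left.
August 1951 has 31 days: 316 − 31 = 285 left.
July 1951 has 31 days: 285 − 31 = 254 left.
June 1951 has 30 days: 254 − 30 = 224 left.
May 1951 has 31 days: 224 − 31 = 193 left.
April 1951 has 30 days: 193 − 30 = 163 left.
March 1951 has 31 days: 163 − 31 = 132 left.
February 1951 has 28 days (1951 is not a leap year): 132 − 28 = 104 left.
January 1951 has 31 days: 104 − 31 = 73 left.
December 1950 has 31 days: 73 − 31 = 42 left.
November 1950 has 30 days: 42 − 30 = 12 left.
October 1950 has 31 days; 31 − 12 = 19 → October 19, 1950.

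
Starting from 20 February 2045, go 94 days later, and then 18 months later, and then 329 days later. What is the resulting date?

October 20, 2047

Counting forward 94 days from February 20, 2045:
February has 28 days, so 28 − 20 = 8 days remain after February 20, 2045; 94 − 8 = 86 left.
March 2045 has 31 days: 86 − 31 = 55 left.
April 2045 has 30 days: 55 − 30 = 25 left.
25 days into May 2045 → May 25, 2045.
Counting forward 18 months from May 25, 2045:
month 5 + 18 = 23, which is month 11 of year 2046 → November 2046.
Day 25 is valid in November, giving November 25, 2046.
Advancing 329 days from November 25, 2046:
November has 30 days, so 30 − 25 = 5 days remain after November 25, 2046; 329 − 5 = 324 left.
December 2046 has 31 days: 324 − 31 = 293 left.
January 2047 has 31 days: 293 − 31 = 262 left.
February 2047 has 28 days (2047 is not a leap year): 262 − 28 = 234 left.
March 2047 has 31 days: 234 − 31 = 203 left.
April 2047 has 30 days: 203 − 30 = 173 left.
May 2047 has 31 days: 173 − 31 = 142 left.
June 2047 has 30 days: 142 − 30 = 112 left.
July 2047 has 31 days: 112 − 31 = 81 left.
August 2047 has 31 days: 81 − 31 = 50 left.
September 2047 has 30 days: 50 − 30 = 20 left.
20 days into October 2047 → October 20, 2047.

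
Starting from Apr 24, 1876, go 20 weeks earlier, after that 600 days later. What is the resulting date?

Subtracting 20 weeks (= 140 days) from April 24, 1876:
Going back 24 days from April 24, 1876 reaches the end of the previous month; 140 − 24 = 116 left.
March 1876 has 31 days: 116 − 31 = 85 left.
February 1876 has 29 days (1876 is a leap year): 85 − 29 = 56 left.
January 1876 has 31 days: 56 − 31 = 25 left.
December 1875 has 31 days; 31 − 25 = 6 → December 6, 1875.
Adding 600 days from December 6, 1875:
December has 31 days, so 31 − 6 = 25 days remain after December 6, 1875; 600 − 25 = 575 left.
January 1876 has 31 days: 575 − 31 = 544 left.
February 1876 has 29 days (1876 is a leap year): 544 − 29 = 515 left.
March 1876 has 31 days: 515 − 31 = 484 left.
April 1876 has 30 days: 484 − 30 = 454 left.
May 1876 has 31 days: 454 − 31 = 423 left.
June 1876 has 30 days: 423 − 30 = 393 left.
July 1876 has 31 days: 393 − 31 = 362 left.
August 1876 has 31 days: 362 − 31 = 331 left.
September 1876 has 30 days: 331 − 30 = 301 left.
October 1876 has 31 days: 301 − 31 = 270 left.
November 1876 has 30 days: 270 − 30 = 240 left.
December 1876 has 31 days: 240 − 31 = 209 left.
January 1877 has 31 days: 209 − 31 = 178 left.
February 1877 has 28 days (1877 is not a leap year): 178 − 28 = 150 left.
March 1877 has 31 days: 150 − 31 = 119 left.
April 1877 has 30 days: 119 − 30 = 89 left.
May 1877 has 31 days: 89 − 31 = 58 left.
June 1877 has 30 days: 58 − 30 = 28 left.
28 days into July 1877 → July 28, 1877.

July 28, 1877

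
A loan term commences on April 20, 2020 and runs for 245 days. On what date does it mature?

December 21, 2020

Adding 245 days from April 20, 2020.
April has 30 days, so 30 − 20 = 10 days remain after April 20, 2020; 245 − 10 = 235 left.
May 2020 has 31 days: 235 − 31 = 204 left.
June 2020 has 30 days: 204 − 30 = 174 left.
July 2020 has 31 days: 174 − 31 = 143 left.
August 2020 has 31 days: 143 − 31 = 112 left.
September 2020 has 30 days: 112 − 30 = 82 left.
October 2020 has 31 days: 82 − 31 = 51 left.
November 2020 has 30 days: 51 − 30 = 21 left.
21 days into December 2020 → December 21, 2020.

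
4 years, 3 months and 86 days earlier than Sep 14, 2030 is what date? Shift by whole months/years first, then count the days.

Going back 4 years, 3 months and 86 days from September 14, 2030: first the month/year part, then the days.
-4 years → 2026; month 9 − 3 = 6 → June 2026.
Day 14 is valid in June, giving June 14, 2026.
Now subtract 86 days from June 14, 2026.
Going back 14 days from June 14, 2026 reaches the end of the previous month; 86 − 14 = 72 left.
May 2026 has 31 days: 72 − 31 = 41 left.
April 2026 has 30 days: 41 − 30 = 11 left.
March 2026 has 31 days; 31 − 11 = 20 → March 20, 2026.

March 20, 2026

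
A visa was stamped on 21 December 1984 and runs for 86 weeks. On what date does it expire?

August 15, 1986

Adding 86 weeks = 602 days from December 21, 1984.
December has 31 days, so 31 − 21 = 10 days remain after December 21, 1984; 602 − 10 = 592 left.
January 1985 has 31 days: 592 − 31 = 561 left.
February 1985 has 28 days (1985 is not a leap year): 561 − 28 = 533 left.
March 1985 has 31 days: 533 − 31 = 502 left.
April 1985 has 30 days: 502 − 30 = 472 left.
May 1985 has 31 days: 472 − 31 = 441 left.
June 1985 has 30 days: 441 − 30 = 411 left.
July 1985 has 31 days: 411 − 31 = 380 left.
August 1985 has 31 days: 380 − 31 = 349 left.
September 1985 has 30 days: 349 − 30 = 319 left.
October 1985 has 31 days: 319 − 31 = 288 left.
November 1985 has 30 days: 288 − 30 = 258 left.
December 1985 has 31 days: 258 − 31 = 227 left.
January 1986 has 31 days: 227 − 31 = 196 left.
February 1986 has 28 days (1986 is not a leap year): 196 − 28 = 168 left.
March 1986 has 31 days: 168 − 31 = 137 left.
April 1986 has 30 days: 137 − 30 = 107 left.
May 1986 has 31 days: 107 − 31 = 76 left.
June 1986 has 30 days: 76 − 30 = 46 left.
July 1986 has 31 days: 46 − 31 = 15 left.
15 days into August 1986 → August 15, 1986.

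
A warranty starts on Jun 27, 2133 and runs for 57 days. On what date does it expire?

Adding 57 days from June 27, 2133.
June has 30 days, so 30 − 27 = 3 days remain after June 27, 2133; 57 − 3 = 54 left.
July 2133 has 31 days: 54 − 31 = 23 left.
23 days into August 2133 → August 23, 2133.

August 23, 2133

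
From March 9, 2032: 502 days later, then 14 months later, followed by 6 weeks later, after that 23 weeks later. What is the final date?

April 15, 2035

Adding 502 days from March 9, 2032:
March has 31 days, so 31 − 9 = 22 days remain after March 9, 2032; 502 − 22 = 480 left.
April 2032 has 30 days: 480 − 30 = 450 left.
May 2032 has 31 days: 450 − 31 = 419 left.
June 2032 has 30 days: 419 − 30 = 389 left.
July 2032 has 31 days: 389 − 31 = 358 left.
August 2032 has 31 days: 358 − 31 = 327 left.
September 2032 has 30 days: 327 − 30 = 297 left.
October 2032 has 31 days: 297 − 31 = 266 left.
November 2032 has 30 days: 266 − 30 = 236 left.
December 2032 has 31 days: 236 − 31 = 205 left.
January 2033 has 31 days: 205 − 31 = 174 left.
February 2033 has 28 days (2033 is not a leap year): 174 − 28 = 146 left.
March 2033 has 31 days: 146 − 31 = 115 left.
April 2033 has 30 days: 115 − 30 = 85 left.
May 2033 has 31 days: 85 − 31 = 54 left.
June 2033 has 30 days: 54 − 30 = 24 left.
24 days into July 2033 → July 24, 2033.
Adding 14 months from July 24, 2033:
month 7 + 14 = 21, which is month 9 of year 2034 → September 2034.
Day 24 is valid in September, giving September 24, 2034.
Advancing 6 weeks (= 42 days) from September 24, 2034:
September has 30 days, so 30 − 24 = 6 days remain after September 24, 2034; 42 − 6 = 36 left.
October 2034 has 31 days: 36 − 31 = 5 left.
5 days into November 2034 → November 5, 2034.
Advancing 23 weeks (= 161 days) from November 5, 2034:
November has 30 days, so 30 − 5 = 25 days remain after November 5, 2034; 161 − 25 = 136 left.
December 2034 has 31 days: 136 − 31 = 105 left.
January 2035 has 31 days: 105 − 31 = 74 left.
February 2035 has 28 days (2035 is not a leap year): 74 − 28 = 46 left.
March 2035 has 31 days: 46 − 31 = 15 left.
15 days into April 2035 → April 15, 2035.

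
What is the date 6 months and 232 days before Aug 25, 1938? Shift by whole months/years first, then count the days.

July 8, 1937

Counting back 6 months and 232 days from August 25, 1938: first the month/year part, then the days.
month 8 − 6 = 2 → February 1938.
Day 25 is valid in February, giving February 25, 1938.
Now subtract 232 days from February 25, 1938.
Going back 25 days from February 25, 1938 reaches the end of the previous month; 232 − 25 = 207 left.
January 1938 has 31 days: 207 − 31 = 176 left.
December 1937 has 31 days: 176 − 31 = 145 left.
November 1937 has 30 days: 145 − 30 = 115 left.
October 1937 has 31 days: 115 − 31 = 84 left.
September 1937 has 30 days: 84 − 30 = 54 left.
August 1937 has 31 days: 54 − 31 = 23 left.
July 1937 has 31 days; 31 − 23 = 8 → July 8, 1937.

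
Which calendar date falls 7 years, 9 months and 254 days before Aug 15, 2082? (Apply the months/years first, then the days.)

Subtracting 7 years, 9 months and 254 days from August 15, 2082: first the month/year part, then the days.
-7 years → 2075; month 8 − 9 = -1, which is month 11 of year 2074 → November 2074.
Day 15 is valid in November, giving November 15, 2074.
Now subtract 254 days from November 15, 2074.
Going back 15 days from November 15, 2074 reaches the end of the previous month; 254 − 15 = 239 left.
October 2074 has 31 days: 239 − 31 = 208 left.
September 2074 has 30 days: 208 − 30 = 178 left.
August 2074 has 31 days: 178 − 31 = 147 left.
July 2074 has 31 days: 147 − 31 = 116 left.
June 2074 has 30 days: 116 − 30 = 86 left.
May 2074 has 31 days: 86 − 31 = 55 left.
April 2074 has 30 days: 55 − 30 = 25 left.
March 2074 has 31 days; 31 − 25 = 6 → March 6, 2074.

March 6, 2074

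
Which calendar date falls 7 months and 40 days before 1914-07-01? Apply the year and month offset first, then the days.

October 22, 1913

Counting back 7 months and 40 days from July 1, 1914: first the month/year part, then the days.
month 7 − 7 = 0, which is month 12 of year 1913 → December 1913.
Day 1 is valid in December, giving December 1, 1913.
Now subtract 40 days from December 1, 1913.
Going back 1 day from December 1, 1913 reaches the end of the previous month; 40 − 1 = 39 left.
November 1913 has 30 days: 39 − 30 = 9 left.
October 1913 has 31 days; 31 − 9 = 22 → October 22, 1913.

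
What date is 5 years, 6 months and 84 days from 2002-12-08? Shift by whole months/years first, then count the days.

August 31, 2008

Counting forward 5 years, 6 months and 84 days from December 8, 2002: first the month/year part, then the days.
+5 years → 2007; month 12 + 6 = 18, which is month 6 of year 2008 → June 2008.
Day 8 is valid in June, giving June 8, 2008.
Now add 84 days from June 8, 2008.
June has 30 days, so 30 − 8 = 22 days remain after June 8, 2008; 84 − 22 = 62 left.
July 2008 has 31 days: 62 − 31 = 31 left.
31 days into August 2008 → August 31, 2008.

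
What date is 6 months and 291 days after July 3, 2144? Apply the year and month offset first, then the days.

Advancing 6 months and 291 days from July 3, 2144: first the month/year part, then the days.
month 7 + 6 = 13, which is month 1 of year 2145 → January 2145.
Day 3 is valid in January, giving January 3, 2145.
Now add 291 days from January 3, 2145.
January has 31 days, so 31 − 3 = 28 days remain after January 3, 2145; 291 − 28 = 263 left.
February 2145 has 28 days (2145 is not a leap year): 263 − 28 = 235 left.
March 2145 has 31 days: 235 − 31 = 204 left.
April 2145 has 30 days: 204 − 30 = 174 left.
May 2145 has 31 days: 174 − 31 = 143 left.
June 2145 has 30 days: 143 − 30 = 113 left.
July 2145 has 31 days: 113 − 31 = 82 left.
August 2145 has 31 days: 82 − 31 = 51 left.
September 2145 has 30 days: 51 − 30 = 21 left.
21 days into October 2145 → October 21, 2145.

October 21, 2145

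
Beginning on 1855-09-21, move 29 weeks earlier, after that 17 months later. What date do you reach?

August 2, 1856

Going back 29 weeks (= 203 days) from September 21, 1855:
Going back 21 days from September 21, 1855 reaches the end of the previous month; 203 − 21 = 182 left.
August 1855 has 31 days: 182 − 31 = 151 left.
July 1855 has 31 days: 151 − 31 = 120 left.
June 1855 has 30 days: 120 − 30 = 90 left.
May 1855 has 31 days: 90 − 31 = 59 left.
April 1855 has 30 days: 59 − 30 = 29 left.
March 1855 has 31 days; 31 − 29 = 2 → March 2, 1855.
Adding 17 months from March 2, 1855:
month 3 + 17 = 20, which is month 8 of year 1856 → August 1856.
Day 2 is valid in August, giving August 2, 1856.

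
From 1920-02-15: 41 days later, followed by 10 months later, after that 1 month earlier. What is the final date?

December 27, 1920

Counting forward 41 days from February 15, 1920:
February has 29 days, so 29 − 15 = 14 days remain after February 15, 1920; 41 − 14 = 27 left.
27 days into March 1920 → March 27, 1920.
Adding 10 months from March 27, 1920:
month 3 + 10 = 13, which is month 1 of year 1921 → January 1921.
Day 27 is valid in January, giving January 27, 1921.
Subtracting 1 month from January 27, 1921:
month 1 − 1 = 0, which is month 12 of year 1920 → December 1920.
Day 27 is valid in December, giving December 27, 1920.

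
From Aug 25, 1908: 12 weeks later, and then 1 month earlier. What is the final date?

October 17, 1908

Advancing 12 weeks (= 84 days) from August 25, 1908:
August has 31 days, so 31 − 25 = 6 days remain after August 25, 1908; 84 − 6 = 78 left.
September 1908 has 30 days: 78 − 30 = 48 left.
October 1908 has 31 days: 48 − 31 = 17 left.
17 days into November 1908 → November 17, 1908.
Going back 1 month from November 17, 1908:
month 11 − 1 = 10 → October 1908.
Day 17 is valid in October, giving October 17, 1908.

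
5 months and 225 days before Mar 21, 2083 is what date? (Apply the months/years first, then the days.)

Counting back 5 months and 225 days from March 21, 2083: first the month/year part, then the days.
month 3 − 5 = -2, which is month 10 of year 2082 → October 2082.
Day 21 is valid in October, giving October 21, 2082.
Now subtract 225 days from October 21, 2082.
Going back 21 days from October 21, 2082 reaches the end of the previous month; 225 − 21 = 204 left.
September 2082 has 30 days: 204 − 30 = 174 left.
August 2082 has 31 days: 174 − 31 = 143 left.
July 2082 has 31 days: 143 − 31 = 112 left.
June 2082 has 30 days: 112 − 30 = 82 left.
May 2082 has 31 days: 82 − 31 = 51 left.
April 2082 has 30 days: 51 − 30 = 21 left.
March 2082 has 31 days; 31 − 21 = 10 → March 10, 2082.

March 10, 2082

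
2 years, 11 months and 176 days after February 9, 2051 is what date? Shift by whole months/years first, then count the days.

Advancing 2 years, 11 months and 176 days from February 9, 2051: first the month/year part, then the days.
+2 years → 2053; month 2 + 11 = 13, which is month 1 of year 2054 → January 2054.
Day 9 is valid in January, giving January 9, 2054.
Now add 176 days from January 9, 2054.
January has 31 days, so 31 − 9 = 22 days remain after January 9, 2054; 176 − 22 = 154 left.
February 2054 has 28 days (2054 is not a leap year): 154 − 28 = 126 left.
March 2054 has 31 days: 126 − 31 = 95 left.
April 2054 has 30 days: 95 − 30 = 65 left.
May 2054 has 31 days: 65 − 31 = 34 left.
June 2054 has 30 days: 34 − 30 = 4 left.
4 days into July 2054 → July 4, 2054.

July 4, 2054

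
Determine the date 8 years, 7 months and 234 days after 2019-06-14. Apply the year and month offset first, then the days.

Advancing 8 years, 7 months and 234 days from June 14, 2019: first the month/year part, then the days.
+8 years → 2027; month 6 + 7 = 13, which is month 1 of year 2028 → January 2028.
Day 14 is valid in January, giving January 14, 2028.
Now add 234 days from January 14, 2028.
January has 31 days, so 31 − 14 = 17 days remain after January 14, 2028; 234 − 17 = 217 left.
February 2028 has 29 days (2028 is a leap year): 217 − 29 = 188 left.
March 2028 has 31 days: 188 − 31 = 157 left.
April 2028 has 30 days: 157 − 30 = 127 left.
May 2028 has 31 days: 127 − 31 = 96 left.
June 2028 has 30 days: 96 − 30 = 66 left.
July 2028 has 31 days: 66 − 31 = 35 left.
August 2028 has 31 days: 35 − 31 = 4 left.
4 days into September 2028 → September 4, 2028.

September 4, 2028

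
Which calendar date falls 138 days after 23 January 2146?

June 10, 2146

Adding 138 days from January 23, 2146.
January has 31 days, so 31 − 23 = 8 days remain after January 23, 2146; 138 − 8 = 130 left.
February 2146 has 28 days (2146 is not a leap year): 130 − 28 = 102 left.
March 2146 has 31 days: 102 − 31 = 71 left.
April 2146 has 30 days: 71 − 30 = 41 left.
May 2146 has 31 days: 41 − 31 = 10 left.
10 days into June 2146 → June 10, 2146.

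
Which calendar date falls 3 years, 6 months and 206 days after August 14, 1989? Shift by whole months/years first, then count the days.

Adding 3 years, 6 months and 206 days from August 14, 1989: first the month/year part, then the days.
+3 years → 1992; month 8 + 6 = 14, which is month 2 of year 1993 → February 1993.
Day 14 is valid in February, giving February 14, 1993.
Now add 206 days from February 14, 1993.
February has 28 days, so 28 − 14 = 14 days remain after February 14, 1993; 206 − 14 = 192 left.
March 1993 has 31 days: 192 − 31 = 161 left.
April 1993 has 30 days: 161 − 30 = 131 left.
May 1993 has 31 days: 131 − 31 = 100 left.
June 1993 has 30 days: 100 − 30 = 70 left.
July 1993 has 31 days: 70 − 31 = 39 left.
August 1993 has 31 days: 39 − 31 = 8 left.
8 days into September 1993 → September 8, 1993.

September 8, 1993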